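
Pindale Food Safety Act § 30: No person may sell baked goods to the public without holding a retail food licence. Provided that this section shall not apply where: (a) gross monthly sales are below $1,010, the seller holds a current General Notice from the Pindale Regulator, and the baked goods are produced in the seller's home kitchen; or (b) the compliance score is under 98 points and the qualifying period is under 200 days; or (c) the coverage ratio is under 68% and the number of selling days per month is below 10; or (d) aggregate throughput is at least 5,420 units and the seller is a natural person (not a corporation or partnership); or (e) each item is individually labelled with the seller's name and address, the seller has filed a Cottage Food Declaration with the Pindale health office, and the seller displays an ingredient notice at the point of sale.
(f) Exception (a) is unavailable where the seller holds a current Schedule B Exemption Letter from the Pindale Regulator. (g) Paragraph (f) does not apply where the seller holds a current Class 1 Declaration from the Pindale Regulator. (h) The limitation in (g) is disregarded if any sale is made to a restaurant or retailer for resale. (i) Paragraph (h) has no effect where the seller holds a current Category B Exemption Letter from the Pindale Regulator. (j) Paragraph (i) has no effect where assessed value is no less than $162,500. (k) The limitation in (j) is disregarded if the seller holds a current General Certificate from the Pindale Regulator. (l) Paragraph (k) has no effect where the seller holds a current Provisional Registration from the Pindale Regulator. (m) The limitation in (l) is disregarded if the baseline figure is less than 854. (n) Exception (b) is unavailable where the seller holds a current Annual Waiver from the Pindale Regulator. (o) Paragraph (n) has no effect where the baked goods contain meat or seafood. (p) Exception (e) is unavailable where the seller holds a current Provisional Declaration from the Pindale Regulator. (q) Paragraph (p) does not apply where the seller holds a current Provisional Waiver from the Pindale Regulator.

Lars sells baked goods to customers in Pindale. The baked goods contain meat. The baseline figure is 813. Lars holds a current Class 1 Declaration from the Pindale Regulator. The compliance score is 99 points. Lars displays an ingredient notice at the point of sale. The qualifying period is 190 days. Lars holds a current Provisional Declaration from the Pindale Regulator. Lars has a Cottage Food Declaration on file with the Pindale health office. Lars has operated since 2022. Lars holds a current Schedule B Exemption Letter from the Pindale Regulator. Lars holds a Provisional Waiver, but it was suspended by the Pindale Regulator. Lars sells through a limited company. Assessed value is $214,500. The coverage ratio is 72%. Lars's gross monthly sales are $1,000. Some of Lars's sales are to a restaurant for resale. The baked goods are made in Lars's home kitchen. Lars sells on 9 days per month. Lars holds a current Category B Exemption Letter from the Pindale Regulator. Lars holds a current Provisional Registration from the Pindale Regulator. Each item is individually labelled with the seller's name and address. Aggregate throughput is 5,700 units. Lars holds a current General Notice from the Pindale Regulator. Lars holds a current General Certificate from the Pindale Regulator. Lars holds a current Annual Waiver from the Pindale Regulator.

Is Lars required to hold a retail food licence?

No — exception (a) applies; Lars is not required to hold a retail food licence.

Exception (a)'s conditions are all satisfied: gross monthly sales are $1,000, below the $1,010 limit; a current General Notice is held; the baked goods are home-kitchen produced. As to paragraphs (f)–(m): (f) operates (a current Schedule B Exemption Letter is held), but is set aside by (g): (g) is triggered — a current Class 1 Declaration is held. (h) would limit (g) — some sales are to a restaurant for resale — but (i) sets (h) aside: (i) operates against (h): a current Category B Exemption Letter is held. (j) would limit (i) — assessed value is $214,500, meeting the $162,500 threshold — but (k) sets (j) aside: (k) operates against (j): a current General Certificate is held. (l) would limit (k) — a current Provisional Registration is held — but (m) sets (l) aside: (m) operates against (l): the baseline figure is 813, less than the 854 limit. (a) remains available.
Exception (b) fails — the compliance score is 99 points, not under 98 points.
Exception (c) does not apply: the coverage ratio is 72%, not under 68%.
Exception (d) requires that the seller is a natural person (not a corporation or partnership); but the seller operates through a limited company, so (d) is unavailable.
Exception (e)'s conditions are all satisfied: items are individually labelled; a Cottage Food Declaration is on file; an ingredient notice is displayed. But applying paragraphs (p)–(q): (p) operates against (e): a current Provisional Declaration is held. (q) is inapplicable (there is no Provisional Waiver in force), so (p) stands. Exception (e) does not apply.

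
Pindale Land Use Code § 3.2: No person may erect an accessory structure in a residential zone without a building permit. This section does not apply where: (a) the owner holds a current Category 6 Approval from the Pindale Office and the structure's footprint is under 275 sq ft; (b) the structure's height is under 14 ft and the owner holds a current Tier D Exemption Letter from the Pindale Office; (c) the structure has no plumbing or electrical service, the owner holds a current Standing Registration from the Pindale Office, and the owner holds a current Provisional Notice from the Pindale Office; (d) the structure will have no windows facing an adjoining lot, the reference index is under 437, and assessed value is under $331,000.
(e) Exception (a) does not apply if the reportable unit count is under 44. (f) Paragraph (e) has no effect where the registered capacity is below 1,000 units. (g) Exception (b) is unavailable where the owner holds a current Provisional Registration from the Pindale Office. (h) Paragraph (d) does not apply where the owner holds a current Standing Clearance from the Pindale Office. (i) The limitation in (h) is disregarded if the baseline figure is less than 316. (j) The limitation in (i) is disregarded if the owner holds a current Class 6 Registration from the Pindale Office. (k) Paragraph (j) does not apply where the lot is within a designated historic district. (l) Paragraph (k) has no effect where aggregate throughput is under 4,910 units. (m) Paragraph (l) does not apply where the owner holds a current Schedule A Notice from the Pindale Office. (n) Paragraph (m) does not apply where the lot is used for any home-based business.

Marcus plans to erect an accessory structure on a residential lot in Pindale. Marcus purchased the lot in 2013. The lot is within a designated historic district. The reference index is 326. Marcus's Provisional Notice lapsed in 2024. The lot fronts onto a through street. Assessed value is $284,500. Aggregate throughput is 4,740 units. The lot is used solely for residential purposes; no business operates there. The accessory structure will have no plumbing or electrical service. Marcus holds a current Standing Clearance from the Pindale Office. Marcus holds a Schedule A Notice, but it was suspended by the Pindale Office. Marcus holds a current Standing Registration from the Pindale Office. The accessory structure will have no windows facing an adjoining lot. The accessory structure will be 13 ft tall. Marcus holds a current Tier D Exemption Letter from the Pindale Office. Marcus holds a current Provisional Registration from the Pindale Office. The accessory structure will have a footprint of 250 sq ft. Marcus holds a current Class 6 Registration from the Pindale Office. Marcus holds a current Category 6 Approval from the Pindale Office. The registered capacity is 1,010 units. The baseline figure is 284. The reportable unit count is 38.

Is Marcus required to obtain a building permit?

Exception (a)'s conditions are all satisfied: a current Category 6 Approval is held; the structure's footprint is 250 sq ft, under the 275 sq ft limit. But: (e) is engaged — the reportable unit count is 38, under the 44 limit. (f), which would lift (e), does not operate here — the registered capacity is 1,010 units, not below 1,000 units. So (a) is unavailable.
Exception (b) is satisfied on its face — the structure's height is 13 ft, under the 14 ft limit; a current Tier D Exemption Letter is held. But applying paragraph (g): (g) operates — a current Provisional Registration is held. Exception (b) does not apply.
Exception (c) does not apply: no current Provisional Notice is held.
All of (d)'s requirements are met (no windows face an adjoining lot; the reference index is 326, under the 437 limit; assessed value is $284,500, under the $331,000 limit). Turning to paragraphs (h)–(n): (h) operates against (d): a current Standing Clearance is held. (i) would limit (h) — the baseline figure is 284, less than the 316 limit — but (j) sets (i) aside: (j) applies — a current Class 6 Registration is held. (k) is triggered (the lot is in a historic district), but yields to (l): (l) applies — aggregate throughput is 4,740 units, under the 4,910 units limit. (m), which would lift (l), is inapplicable — no current Schedule A Notice is held. Exception (d) does not apply.
No exception is made out. Marcus falls within the general rule.

Yes — Marcus must obtain a building permit.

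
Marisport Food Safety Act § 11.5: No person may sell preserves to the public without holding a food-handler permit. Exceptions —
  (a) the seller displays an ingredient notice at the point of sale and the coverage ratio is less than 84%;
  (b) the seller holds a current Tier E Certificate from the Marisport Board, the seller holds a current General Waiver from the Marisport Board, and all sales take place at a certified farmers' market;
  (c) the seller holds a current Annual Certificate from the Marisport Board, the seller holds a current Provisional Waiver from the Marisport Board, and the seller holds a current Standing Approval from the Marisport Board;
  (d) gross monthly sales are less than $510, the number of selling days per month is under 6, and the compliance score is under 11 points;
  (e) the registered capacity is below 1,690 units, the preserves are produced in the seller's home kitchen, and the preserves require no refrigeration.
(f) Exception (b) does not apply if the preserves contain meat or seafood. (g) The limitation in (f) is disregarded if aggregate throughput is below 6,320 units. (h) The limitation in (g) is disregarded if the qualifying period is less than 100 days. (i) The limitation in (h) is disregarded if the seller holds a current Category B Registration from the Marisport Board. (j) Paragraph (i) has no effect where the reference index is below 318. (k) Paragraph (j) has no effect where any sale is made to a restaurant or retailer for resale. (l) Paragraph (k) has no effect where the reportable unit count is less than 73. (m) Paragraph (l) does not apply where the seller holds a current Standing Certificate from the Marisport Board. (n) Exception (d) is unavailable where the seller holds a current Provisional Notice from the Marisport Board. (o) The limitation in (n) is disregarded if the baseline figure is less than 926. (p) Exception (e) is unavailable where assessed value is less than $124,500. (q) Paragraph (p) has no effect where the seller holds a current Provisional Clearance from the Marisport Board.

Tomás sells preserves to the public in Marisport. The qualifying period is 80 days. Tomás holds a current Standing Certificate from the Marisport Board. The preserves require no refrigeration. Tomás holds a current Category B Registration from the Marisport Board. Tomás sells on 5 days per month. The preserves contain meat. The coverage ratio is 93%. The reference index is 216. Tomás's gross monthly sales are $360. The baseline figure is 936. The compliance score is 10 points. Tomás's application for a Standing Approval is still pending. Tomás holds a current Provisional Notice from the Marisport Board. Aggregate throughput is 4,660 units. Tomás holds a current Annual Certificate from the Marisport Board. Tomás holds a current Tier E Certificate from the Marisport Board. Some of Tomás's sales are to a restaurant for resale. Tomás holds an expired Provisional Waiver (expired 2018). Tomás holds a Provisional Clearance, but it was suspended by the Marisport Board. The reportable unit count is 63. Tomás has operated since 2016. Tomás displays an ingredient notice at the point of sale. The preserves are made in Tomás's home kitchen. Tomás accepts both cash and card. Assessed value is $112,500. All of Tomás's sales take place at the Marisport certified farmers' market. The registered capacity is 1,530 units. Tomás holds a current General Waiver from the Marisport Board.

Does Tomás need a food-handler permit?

Exception (a) fails — the coverage ratio is 93%, not less than 84%.
Exception (b)'s conditions are all satisfied: a current Tier E Certificate is held; a current General Waiver is held; all sales are at a certified farmers' market. As to paragraphs (f)–(m): (f) would limit (b) — the preserves contain meat — but (g) sets (f) aside: (g) is triggered — aggregate throughput is 4,660 units, below the 6,320 units limit. (h) would limit (g) — the qualifying period is 80 days, less than the 100 days limit — but (i) sets (h) aside: (i) operates against (h): a current Category B Registration is held. (j) would limit (i) — the reference index is 216, below the 318 limit — but (k) sets (j) aside: (k) is triggered — some sales are to a restaurant for resale. (l) operates (the reportable unit count is 63, less than the 73 limit), but is displaced by (m): (m) operates against (l): a current Standing Certificate is held. (b) remains available.
Exception (c) does not apply: no current Provisional Waiver is held.
Exception (d): gross monthly sales are $360, less than the $510 limit; the number of selling days per month is 5, under the 6 limit; the compliance score is 10 points, under the 11 points limit — every condition holds. But: (n) operates against (d): a current Provisional Notice is held. (o) does not operate here (the baseline figure is 936, not less than 926), so (n) stands. So (d) is unavailable.
Exception (e) is satisfied on its face — the registered capacity is 1,530 units, below the 1,690 units limit; the preserves are home-kitchen produced; the preserves are shelf-stable. However, paragraphs (p)–(q) must be considered: (p) applies — assessed value is $112,500, less than the $124,500 limit. (q) is inapplicable (the Provisional Clearance is not current), so (p) stands. Exception (e) does not apply.

No — exception (b) applies; Tomás is not required to hold a food-handler permit.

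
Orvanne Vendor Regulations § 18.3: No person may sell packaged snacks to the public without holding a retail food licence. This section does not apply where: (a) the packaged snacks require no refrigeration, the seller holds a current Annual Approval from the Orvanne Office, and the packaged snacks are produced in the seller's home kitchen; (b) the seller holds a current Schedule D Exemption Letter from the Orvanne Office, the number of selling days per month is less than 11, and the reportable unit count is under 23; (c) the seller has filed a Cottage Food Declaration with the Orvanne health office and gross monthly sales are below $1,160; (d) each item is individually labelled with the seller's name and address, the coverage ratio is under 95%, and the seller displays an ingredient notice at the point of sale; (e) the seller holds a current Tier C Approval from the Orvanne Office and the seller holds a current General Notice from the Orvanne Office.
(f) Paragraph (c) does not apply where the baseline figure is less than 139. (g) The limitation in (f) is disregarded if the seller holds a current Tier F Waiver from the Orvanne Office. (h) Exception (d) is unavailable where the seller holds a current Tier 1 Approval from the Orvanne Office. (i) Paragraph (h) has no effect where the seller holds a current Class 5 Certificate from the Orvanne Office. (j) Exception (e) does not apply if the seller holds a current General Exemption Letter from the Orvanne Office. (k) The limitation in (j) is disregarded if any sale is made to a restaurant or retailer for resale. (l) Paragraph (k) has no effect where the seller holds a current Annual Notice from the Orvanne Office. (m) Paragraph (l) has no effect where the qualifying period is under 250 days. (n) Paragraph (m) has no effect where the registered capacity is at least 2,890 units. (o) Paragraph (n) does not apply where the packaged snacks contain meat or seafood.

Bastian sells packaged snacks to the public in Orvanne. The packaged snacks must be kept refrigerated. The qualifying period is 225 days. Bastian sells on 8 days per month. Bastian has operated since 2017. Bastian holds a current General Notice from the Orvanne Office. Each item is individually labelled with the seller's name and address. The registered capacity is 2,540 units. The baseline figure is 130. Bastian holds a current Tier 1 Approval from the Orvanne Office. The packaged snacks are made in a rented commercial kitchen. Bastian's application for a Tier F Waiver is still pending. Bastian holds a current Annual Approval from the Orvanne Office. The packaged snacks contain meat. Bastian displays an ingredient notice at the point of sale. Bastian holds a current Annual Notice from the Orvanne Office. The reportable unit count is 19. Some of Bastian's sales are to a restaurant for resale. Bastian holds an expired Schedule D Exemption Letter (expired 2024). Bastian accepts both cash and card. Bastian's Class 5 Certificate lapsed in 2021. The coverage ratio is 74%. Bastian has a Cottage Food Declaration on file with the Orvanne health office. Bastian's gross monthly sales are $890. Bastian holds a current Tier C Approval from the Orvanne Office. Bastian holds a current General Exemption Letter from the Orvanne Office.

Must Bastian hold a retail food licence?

No — exception (e) applies; Bastian is not required to hold a retail food licence.

Exception (a) requires that the packaged snacks require no refrigeration; but the packaged snacks require refrigeration, so (a) is unavailable.
Exception (b) does not apply: no current Schedule D Exemption Letter is held.
Exception (c)'s conditions are all satisfied: a Cottage Food Declaration is on file; gross monthly sales are $890, below the $1,160 limit. But: (f) operates against (c): the baseline figure is 130, less than the 139 limit. (g), which would lift (f), is not triggered — the Tier F Waiver is not current. (c) is therefore removed.
Exception (d) is satisfied on its face — items are individually labelled; the coverage ratio is 74%, under the 95% limit; an ingredient notice is displayed. However, paragraphs (h)–(i) must be considered: (h) applies — a current Tier 1 Approval is held. (i) is inapplicable (the Class 5 Certificate is not current), so (h) stands. So (d) is unavailable.
All of (e)'s requirements are met (a current Tier C Approval is held; a current General Notice is held). Considering the limiting provisions: (j) would limit (e) — a current General Exemption Letter is held — but (k) sets (j) aside: (k) operates against (j): some sales are to a restaurant for resale. (l) would limit (k) — a current Annual Notice is held — but (m) sets (l) aside: (m) operates against (l): the qualifying period is 225 days, under the 250 days limit. (n) does not operate here (the registered capacity is 2,540 units, short of 2,890 units), so (m) stands. So (e) applies.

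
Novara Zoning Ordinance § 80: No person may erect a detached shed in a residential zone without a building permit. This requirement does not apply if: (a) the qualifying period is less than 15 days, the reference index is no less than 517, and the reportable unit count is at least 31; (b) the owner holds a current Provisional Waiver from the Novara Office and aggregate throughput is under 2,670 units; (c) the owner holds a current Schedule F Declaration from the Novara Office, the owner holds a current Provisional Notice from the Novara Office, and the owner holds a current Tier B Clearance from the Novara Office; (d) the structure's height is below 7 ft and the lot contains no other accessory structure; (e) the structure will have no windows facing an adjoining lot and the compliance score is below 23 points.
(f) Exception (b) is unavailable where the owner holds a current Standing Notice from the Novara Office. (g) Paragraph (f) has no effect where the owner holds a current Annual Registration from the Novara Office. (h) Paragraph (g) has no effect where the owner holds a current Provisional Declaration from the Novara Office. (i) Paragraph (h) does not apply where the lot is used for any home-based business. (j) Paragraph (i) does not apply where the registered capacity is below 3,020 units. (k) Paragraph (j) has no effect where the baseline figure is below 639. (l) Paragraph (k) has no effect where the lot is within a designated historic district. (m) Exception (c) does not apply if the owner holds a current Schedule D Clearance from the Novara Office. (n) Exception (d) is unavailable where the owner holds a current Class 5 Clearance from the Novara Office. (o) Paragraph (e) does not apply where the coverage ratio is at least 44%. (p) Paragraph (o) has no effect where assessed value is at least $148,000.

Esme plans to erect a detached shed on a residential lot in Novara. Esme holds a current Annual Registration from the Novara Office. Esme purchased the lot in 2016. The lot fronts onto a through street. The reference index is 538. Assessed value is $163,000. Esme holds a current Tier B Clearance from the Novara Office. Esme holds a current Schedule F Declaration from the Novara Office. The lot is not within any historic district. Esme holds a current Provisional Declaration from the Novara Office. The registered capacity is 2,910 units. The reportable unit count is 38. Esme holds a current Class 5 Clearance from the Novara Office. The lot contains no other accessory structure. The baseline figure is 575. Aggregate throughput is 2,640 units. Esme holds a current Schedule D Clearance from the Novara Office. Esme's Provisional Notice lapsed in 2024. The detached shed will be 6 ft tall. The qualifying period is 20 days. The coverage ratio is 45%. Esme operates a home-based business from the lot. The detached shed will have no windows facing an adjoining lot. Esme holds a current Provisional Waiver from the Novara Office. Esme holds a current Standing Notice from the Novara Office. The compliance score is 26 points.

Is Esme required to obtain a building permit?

No — exception (b) applies; Esme does not need a building permit.

Exception (a) fails — the qualifying period is 20 days, not less than 15 days.
Exception (b): a current Provisional Waiver is held; aggregate throughput is 2,640 units, under the 2,670 units limit — every condition holds. As to paragraphs (f)–(l): (f) operates (a current Standing Notice is held), but is itself disapplied by (g): (g) operates against (f): a current Annual Registration is held. (h) is triggered (a current Provisional Declaration is held), but is set aside by (i): (i) operates against (h): a home-based business operates on the lot. (j) is engaged (the registered capacity is 2,910 units, below the 3,020 units limit), but is set aside by (k): (k) operates against (j): the baseline figure is 575, below the 639 limit. (l), which would lift (k), is inapplicable — the lot is not in a historic district. (b) remains available.
Exception (c) fails — no current Provisional Notice is held.
Exception (d)'s conditions are all satisfied: the structure's height is 6 ft, below the 7 ft limit; the lot has no other accessory structure. Turning to paragraph (n): (n) operates against (d): a current Class 5 Clearance is held. (d) is therefore removed.
Exception (e) fails — the compliance score is 26 points, not below 23 points.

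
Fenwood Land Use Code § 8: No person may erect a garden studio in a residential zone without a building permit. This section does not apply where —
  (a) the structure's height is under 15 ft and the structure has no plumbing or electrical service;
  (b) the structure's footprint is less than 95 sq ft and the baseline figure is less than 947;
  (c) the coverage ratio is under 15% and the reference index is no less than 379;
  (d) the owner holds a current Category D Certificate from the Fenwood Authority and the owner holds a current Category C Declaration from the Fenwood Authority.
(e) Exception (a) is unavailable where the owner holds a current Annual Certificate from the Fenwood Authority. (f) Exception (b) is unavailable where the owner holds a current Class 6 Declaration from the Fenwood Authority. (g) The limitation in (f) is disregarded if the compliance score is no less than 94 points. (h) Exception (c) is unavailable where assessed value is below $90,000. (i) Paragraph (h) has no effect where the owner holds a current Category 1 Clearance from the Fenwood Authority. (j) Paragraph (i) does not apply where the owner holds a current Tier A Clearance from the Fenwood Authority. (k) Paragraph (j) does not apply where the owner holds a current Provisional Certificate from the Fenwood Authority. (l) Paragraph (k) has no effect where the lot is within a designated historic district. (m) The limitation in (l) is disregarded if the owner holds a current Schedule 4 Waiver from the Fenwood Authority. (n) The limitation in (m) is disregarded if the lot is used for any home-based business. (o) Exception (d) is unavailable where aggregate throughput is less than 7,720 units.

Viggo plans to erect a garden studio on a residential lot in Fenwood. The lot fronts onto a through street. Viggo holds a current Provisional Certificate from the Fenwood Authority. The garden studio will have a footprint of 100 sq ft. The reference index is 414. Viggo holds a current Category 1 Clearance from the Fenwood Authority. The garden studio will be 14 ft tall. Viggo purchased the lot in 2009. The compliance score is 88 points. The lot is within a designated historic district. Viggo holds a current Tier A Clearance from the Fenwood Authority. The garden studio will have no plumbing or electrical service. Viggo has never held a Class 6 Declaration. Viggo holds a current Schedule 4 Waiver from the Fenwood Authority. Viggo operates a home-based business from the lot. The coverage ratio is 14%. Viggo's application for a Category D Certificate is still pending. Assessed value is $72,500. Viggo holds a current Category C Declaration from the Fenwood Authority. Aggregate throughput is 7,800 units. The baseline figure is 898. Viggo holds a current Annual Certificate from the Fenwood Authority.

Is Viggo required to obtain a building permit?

Exception (a)'s conditions are all satisfied: the structure's height is 14 ft, under the 15 ft limit; there is no plumbing or electrical service. Turning to paragraph (e): (e) operates against (a): a current Annual Certificate is held. Exception (a) does not apply.
Exception (b) does not apply: the structure's footprint is 100 sq ft, not less than 95 sq ft.
All of (c)'s requirements are met (the coverage ratio is 14%, under the 15% limit; the reference index is 414, meeting the 379 threshold). However, paragraphs (h)–(n) must be considered: (h) operates against (c): assessed value is $72,500, below the $90,000 limit. (i) applies (a current Category 1 Clearance is held), but is overridden by (j): (j) operates — a current Tier A Clearance is held. (k) is engaged (a current Provisional Certificate is held), but is overridden by (l): (l) operates against (k): the lot is in a historic district. (m) is triggered (a current Schedule 4 Waiver is held), but is overridden by (n): (n) is triggered — a home-based business operates on the lot. So (c) is unavailable.
Exception (d) requires that the owner holds a current Category D Certificate from the Fenwood Authority; but there is no Category D Certificate in force, so (d) is unavailable.
No exception applies. The general rule governs.

Yes — Viggo must obtain a building permit.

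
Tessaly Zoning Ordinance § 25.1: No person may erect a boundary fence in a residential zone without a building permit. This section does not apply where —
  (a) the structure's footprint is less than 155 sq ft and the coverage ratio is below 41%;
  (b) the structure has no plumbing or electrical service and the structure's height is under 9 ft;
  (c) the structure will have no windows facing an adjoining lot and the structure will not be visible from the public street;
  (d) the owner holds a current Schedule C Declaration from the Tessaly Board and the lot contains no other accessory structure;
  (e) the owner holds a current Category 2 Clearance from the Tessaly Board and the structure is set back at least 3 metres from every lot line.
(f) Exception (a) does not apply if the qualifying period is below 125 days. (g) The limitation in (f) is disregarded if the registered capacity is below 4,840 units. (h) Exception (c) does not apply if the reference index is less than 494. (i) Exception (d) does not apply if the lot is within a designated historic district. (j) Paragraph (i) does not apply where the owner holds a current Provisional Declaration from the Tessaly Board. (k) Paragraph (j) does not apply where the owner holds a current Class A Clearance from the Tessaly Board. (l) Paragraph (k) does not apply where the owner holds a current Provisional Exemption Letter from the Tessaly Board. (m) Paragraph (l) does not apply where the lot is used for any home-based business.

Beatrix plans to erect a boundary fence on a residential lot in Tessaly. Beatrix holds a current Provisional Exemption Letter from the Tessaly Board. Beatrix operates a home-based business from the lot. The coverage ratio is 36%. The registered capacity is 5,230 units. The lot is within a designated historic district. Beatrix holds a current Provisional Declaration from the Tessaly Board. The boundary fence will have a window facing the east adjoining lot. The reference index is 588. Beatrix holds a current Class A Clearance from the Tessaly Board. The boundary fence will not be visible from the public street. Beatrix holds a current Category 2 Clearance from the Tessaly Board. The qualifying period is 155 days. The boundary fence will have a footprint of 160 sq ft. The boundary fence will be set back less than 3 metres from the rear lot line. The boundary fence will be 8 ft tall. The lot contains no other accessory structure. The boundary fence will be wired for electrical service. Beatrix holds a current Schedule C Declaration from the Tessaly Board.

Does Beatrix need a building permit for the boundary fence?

Yes — Beatrix must obtain a building permit.

Exception (a) requires that the structure's footprint is less than 155 sq ft; but the structure's footprint is 160 sq ft, not less than 155 sq ft, so (a) is unavailable.
Exception (b) fails — electrical service is planned.
Exception (c) fails — a window faces an adjoining lot.
Exception (d) is satisfied on its face — a current Schedule C Declaration is held; the lot has no other accessory structure. However, paragraphs (i)–(m) must be considered: (i) applies — the lot is in a historic district. (j) would limit (i) — a current Provisional Declaration is held — but (k) sets (j) aside: (k) is engaged — a current Class A Clearance is held. (l) applies (a current Provisional Exemption Letter is held), but yields to (m): (m) operates against (l): a home-based business operates on the lot. (d) is therefore removed.
Exception (e) requires that the structure is set back at least 3 metres from every lot line; but the rear setback is under 3 m, so (e) is unavailable.
Every exception is unavailable, so the rule governs.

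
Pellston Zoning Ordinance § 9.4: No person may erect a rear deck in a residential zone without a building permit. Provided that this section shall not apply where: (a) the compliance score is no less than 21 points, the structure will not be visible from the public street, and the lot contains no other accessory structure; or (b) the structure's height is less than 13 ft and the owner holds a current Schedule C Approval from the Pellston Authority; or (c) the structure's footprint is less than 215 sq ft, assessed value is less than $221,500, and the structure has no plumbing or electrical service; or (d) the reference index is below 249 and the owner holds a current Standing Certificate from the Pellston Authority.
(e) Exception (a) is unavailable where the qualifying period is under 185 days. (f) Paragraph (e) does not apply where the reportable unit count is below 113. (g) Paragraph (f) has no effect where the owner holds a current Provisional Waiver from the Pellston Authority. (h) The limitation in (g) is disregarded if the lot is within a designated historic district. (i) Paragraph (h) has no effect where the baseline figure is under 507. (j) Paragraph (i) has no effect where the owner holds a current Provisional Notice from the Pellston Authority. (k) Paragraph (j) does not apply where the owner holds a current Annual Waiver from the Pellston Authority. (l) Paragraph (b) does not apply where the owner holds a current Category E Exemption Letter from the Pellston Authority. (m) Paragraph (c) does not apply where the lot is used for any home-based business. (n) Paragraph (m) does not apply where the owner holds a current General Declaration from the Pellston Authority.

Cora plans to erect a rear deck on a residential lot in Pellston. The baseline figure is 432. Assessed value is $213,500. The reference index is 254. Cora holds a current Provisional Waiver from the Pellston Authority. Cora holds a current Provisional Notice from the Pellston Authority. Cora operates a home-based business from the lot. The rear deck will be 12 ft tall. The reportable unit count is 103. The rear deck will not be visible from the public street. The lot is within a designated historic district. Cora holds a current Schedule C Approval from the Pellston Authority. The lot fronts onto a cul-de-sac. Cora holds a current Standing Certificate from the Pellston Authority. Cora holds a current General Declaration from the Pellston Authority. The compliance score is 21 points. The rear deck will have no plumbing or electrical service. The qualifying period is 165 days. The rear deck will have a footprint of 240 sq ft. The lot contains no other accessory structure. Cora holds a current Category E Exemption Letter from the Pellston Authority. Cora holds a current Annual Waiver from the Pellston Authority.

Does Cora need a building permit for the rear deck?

Yes — Cora must obtain a building permit.

Exception (a) is satisfied on its face — the compliance score is 21 points, meeting the 21 points threshold; the structure will not be visible from the street; the lot has no other accessory structure. However, paragraphs (e)–(k) must be considered: (e) operates against (a): the qualifying period is 165 days, under the 185 days limit. (f) is engaged (the reportable unit count is 103, below the 113 limit), but is overridden by (g): (g) operates — a current Provisional Waiver is held. (h) applies (the lot is in a historic district), but yields to (i): (i) operates against (h): the baseline figure is 432, under the 507 limit. (j) applies (a current Provisional Notice is held), but is set aside by (k): (k) operates against (j): a current Annual Waiver is held. Exception (a) does not apply.
Exception (b): the structure's height is 12 ft, less than the 13 ft limit; a current Schedule C Approval is held — every condition holds. Turning to paragraph (l): (l) is engaged — a current Category E Exemption Letter is held. So (b) is unavailable.
Exception (c) fails — the structure's footprint is 240 sq ft, not less than 215 sq ft.
Exception (d) does not apply: the reference index is 254, not below 249.
Every exception is unavailable, so the rule governs.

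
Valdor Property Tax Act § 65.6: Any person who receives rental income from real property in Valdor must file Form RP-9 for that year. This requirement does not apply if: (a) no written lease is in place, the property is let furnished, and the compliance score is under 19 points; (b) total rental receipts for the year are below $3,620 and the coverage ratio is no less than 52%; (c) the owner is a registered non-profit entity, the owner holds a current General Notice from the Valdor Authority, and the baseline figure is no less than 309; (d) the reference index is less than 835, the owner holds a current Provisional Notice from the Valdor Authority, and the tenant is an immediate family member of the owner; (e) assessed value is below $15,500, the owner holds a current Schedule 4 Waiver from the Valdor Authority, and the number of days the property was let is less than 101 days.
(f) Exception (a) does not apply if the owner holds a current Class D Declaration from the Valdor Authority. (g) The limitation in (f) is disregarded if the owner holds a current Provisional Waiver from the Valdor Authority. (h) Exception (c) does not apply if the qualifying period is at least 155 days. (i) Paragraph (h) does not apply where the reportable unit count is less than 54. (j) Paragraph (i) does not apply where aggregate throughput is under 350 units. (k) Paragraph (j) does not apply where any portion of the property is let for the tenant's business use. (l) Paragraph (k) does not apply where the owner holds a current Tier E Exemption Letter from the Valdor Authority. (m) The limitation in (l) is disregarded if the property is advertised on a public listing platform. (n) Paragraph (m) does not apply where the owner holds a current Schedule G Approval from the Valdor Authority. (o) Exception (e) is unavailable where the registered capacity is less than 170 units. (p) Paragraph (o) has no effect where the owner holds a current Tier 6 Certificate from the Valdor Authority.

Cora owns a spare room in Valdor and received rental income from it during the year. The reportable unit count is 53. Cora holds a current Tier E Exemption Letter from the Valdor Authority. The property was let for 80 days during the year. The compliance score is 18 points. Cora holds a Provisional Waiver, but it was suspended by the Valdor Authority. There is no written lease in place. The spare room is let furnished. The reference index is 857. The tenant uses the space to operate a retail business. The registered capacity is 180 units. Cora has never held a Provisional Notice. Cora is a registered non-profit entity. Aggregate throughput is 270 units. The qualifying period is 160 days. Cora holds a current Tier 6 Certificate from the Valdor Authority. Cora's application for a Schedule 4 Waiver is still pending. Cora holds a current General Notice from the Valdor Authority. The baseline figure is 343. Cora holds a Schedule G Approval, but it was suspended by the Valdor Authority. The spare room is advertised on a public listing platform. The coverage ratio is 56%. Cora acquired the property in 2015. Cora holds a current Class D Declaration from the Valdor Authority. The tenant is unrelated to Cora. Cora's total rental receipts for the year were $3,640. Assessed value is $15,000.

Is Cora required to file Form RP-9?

All of (a)'s requirements are met (there is no written lease; the property is let furnished; the compliance score is 18 points, under the 19 points limit). But applying paragraphs (f)–(g): (f) operates — a current Class D Declaration is held. (g) does not operate here (the Provisional Waiver is not current), so (f) stands. So (a) is unavailable.
Exception (b) fails — total rental receipts for the year are $3,640, not below $3,620.
Exception (c) is satisfied on its face — Cora is a registered non-profit; a current General Notice is held; the baseline figure is 343, meeting the 309 threshold. As to paragraphs (h)–(n): (h) would limit (c) — the qualifying period is 160 days, meeting the 155 days threshold — but (i) sets (h) aside: (i) operates — the reportable unit count is 53, less than the 54 limit. (j) is triggered (aggregate throughput is 270 units, under the 350 units limit), but is itself disapplied by (k): (k) operates — the space is let for business use. (l) would limit (k) — a current Tier E Exemption Letter is held — but (m) sets (l) aside: (m) operates against (l): the property is publicly advertised. (n), which would lift (m), is not engaged — there is no Schedule G Approval in force. Exception (c) stands.
Exception (d) does not apply: the reference index is 857, not less than 835.
Exception (e) requires that the owner holds a current Schedule 4 Waiver from the Valdor Authority; but there is no Schedule 4 Waiver in force, so (e) is unavailable.

No — exception (c) applies; Cora is not required to file Form RP-9.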